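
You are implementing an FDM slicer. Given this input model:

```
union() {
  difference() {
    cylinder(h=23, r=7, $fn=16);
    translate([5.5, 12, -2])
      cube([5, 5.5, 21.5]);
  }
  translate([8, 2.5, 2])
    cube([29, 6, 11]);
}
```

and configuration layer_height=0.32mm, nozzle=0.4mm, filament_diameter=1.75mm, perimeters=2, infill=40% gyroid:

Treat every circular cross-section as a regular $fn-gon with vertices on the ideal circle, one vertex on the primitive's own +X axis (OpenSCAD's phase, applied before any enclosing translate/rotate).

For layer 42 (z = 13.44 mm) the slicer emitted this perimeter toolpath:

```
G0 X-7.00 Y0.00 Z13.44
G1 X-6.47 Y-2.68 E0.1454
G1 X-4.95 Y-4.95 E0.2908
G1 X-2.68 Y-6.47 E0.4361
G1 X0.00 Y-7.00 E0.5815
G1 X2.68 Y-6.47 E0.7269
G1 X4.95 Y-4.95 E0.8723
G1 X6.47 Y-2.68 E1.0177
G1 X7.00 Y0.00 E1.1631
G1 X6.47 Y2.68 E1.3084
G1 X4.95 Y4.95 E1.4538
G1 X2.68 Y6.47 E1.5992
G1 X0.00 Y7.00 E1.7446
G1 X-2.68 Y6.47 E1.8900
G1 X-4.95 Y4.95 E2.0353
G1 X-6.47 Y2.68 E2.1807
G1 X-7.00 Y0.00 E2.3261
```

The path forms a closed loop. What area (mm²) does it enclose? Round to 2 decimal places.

Apply the shoelace formula to the sequence of (X, Y) vertices; enclosed area = 150.08 mm².

150.08 mm²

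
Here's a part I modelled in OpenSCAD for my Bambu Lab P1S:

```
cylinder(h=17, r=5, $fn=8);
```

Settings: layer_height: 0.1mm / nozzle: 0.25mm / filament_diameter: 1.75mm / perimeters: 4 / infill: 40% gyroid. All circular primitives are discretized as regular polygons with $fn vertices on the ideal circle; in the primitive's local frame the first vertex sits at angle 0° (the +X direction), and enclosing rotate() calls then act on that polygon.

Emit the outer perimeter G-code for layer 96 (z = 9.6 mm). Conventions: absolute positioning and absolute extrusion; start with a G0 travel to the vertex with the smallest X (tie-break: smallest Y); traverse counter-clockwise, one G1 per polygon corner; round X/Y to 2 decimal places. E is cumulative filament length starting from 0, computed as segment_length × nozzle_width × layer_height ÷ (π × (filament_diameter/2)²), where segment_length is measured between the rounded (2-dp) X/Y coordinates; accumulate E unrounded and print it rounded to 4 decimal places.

G0 X-5.00 Y0.00 Z9.60
G1 X-3.54 Y-3.54 E0.0398
G1 X0.00 Y-5.00 E0.0796
G1 X3.54 Y-3.54 E0.1194
G1 X5.00 Y0.00 E0.1592
G1 X3.54 Y3.54 E0.1990
G1 X0.00 Y5.00 E0.2388
G1 X-3.54 Y3.54 E0.2786
G1 X-5.00 Y0.00 E0.3184

At z = 9.6 mm: the r=5 cylinder gives a regular 8-gon of circumradius 5 (constant along its height). The outline is a single polygon with 8 vertices. Extrusion per mm of travel: 0.25 × 0.1 / (π × 0.875²) = 0.010394. Accumulating E over each segment gives final E = 0.3184.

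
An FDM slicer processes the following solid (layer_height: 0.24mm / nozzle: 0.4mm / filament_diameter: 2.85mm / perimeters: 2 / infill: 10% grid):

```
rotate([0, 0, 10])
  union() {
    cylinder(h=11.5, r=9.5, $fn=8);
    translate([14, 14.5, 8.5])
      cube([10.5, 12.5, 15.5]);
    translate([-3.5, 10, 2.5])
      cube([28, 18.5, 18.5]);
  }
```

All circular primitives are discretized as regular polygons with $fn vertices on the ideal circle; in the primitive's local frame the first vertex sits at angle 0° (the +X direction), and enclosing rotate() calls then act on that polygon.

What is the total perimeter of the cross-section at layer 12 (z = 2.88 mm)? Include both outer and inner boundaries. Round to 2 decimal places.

At z = 2.88 mm: the r=9.5 cylinder contributes a regular 8-gon of circumradius 9.5 (perimeter = 2·8·9.500·sin(180°/8) = 58.17 mm); the cube at (14, 14.5) does not reach this height (z outside [8.5, 24]); the cube at (-3.5, 10) (footprint 28×18.5) is included at this height (perimeter 93.00 mm); Merging all regions: the 2 present regions are separate (no shared area or edge), so areas and boundary lengths simply add and each stays a separate island — boundary = 151.17 mm; (rotated 10° about Z; rotation is an isometry so areas/perimeters/island counts are preserved). Overall, the cross-section has 2 separate islands. Total boundary length (outer) = 151.17 mm.

151.17 mm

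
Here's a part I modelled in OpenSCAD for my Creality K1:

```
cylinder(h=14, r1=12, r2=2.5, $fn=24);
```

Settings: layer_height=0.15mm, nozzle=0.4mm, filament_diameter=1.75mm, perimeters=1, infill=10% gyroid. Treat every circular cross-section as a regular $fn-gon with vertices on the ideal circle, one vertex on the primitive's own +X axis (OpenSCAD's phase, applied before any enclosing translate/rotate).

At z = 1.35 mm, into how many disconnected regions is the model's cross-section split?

1

At z = 1.35 mm: the cone contributes a regular 24-gon of circumradius 11.084 (interpolated between r1=12 and r2=2.5 at t=0.096). The result has 1 disconnected region.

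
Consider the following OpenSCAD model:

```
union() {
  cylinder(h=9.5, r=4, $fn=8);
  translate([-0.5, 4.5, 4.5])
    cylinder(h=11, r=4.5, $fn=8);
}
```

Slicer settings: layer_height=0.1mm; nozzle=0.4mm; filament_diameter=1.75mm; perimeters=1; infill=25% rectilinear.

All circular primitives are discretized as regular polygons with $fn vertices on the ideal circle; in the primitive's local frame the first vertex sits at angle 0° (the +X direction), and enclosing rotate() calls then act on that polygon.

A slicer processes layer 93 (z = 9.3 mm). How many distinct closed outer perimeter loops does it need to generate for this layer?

1

At z = 9.3 mm: the r=4 cylinder gives a regular 8-gon of circumradius 4 (constant along its height); the r=4.5 cylinder at (-0.5, 4.5) contributes a regular 8-gon of circumradius 4.5; Combining (union): the regions partially overlap (shared area 16.63 mm²), so overlapping operands fuse into one piece — 1 connected region. The result has 1 disconnected region.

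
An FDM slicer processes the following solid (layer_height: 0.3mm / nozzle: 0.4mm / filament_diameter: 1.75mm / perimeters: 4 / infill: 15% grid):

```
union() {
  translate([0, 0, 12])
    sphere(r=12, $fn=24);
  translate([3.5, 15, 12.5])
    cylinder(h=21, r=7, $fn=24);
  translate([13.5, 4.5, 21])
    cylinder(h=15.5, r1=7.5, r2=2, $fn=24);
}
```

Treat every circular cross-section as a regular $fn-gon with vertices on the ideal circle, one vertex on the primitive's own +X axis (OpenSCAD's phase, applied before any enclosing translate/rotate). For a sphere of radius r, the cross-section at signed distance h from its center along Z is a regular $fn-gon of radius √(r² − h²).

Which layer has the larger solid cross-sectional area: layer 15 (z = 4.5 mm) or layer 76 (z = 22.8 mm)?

Layer 15 (z = 4.5): the r=12 sphere contributes a regular 24-gon of circumradius √(12²−7.5²) = 9.367 (area = (24/2)·9.367²·sin(360°/24) = 272.54 mm²); the cylinder at (3.5, 15) does not reach this height (z outside [12.5, 33.5]); the cone at (13.5, 4.5) does not reach this height (z outside [21, 36.5]); Merging all regions: only the r=12 sphere is present, so the union is just that shape — area = 272.54 mm². So its area = 272.54 mm². Layer 76 (z = 22.8): the r=12 sphere slices to a regular 24-gon of circumradius 5.231 (√(r²−h²) with h=10.8 from center) (area = (24/2)·5.231²·sin(360°/24) = 84.98 mm²); the cylinder at (3.5, 15): section is a regular 24-gon, circumradius r=7 (area = (24/2)·7.000²·sin(360°/24) = 152.19 mm²); the cone at (13.5, 4.5) contributes a regular 24-gon of circumradius 6.861 (interpolated between r1=7.5 and r2=2 at t=0.116) (area = (24/2)·6.861²·sin(360°/24) = 146.21 mm²); Combining (union): the 3 present regions are separate (no shared area or edge), so areas and boundary lengths simply add and each stays a separate island — area = 383.38 mm². So its area = 383.38 mm². Layer 76 is larger (383.38 vs 272.54 mm²).

layer 76 (z = 22.8 mm)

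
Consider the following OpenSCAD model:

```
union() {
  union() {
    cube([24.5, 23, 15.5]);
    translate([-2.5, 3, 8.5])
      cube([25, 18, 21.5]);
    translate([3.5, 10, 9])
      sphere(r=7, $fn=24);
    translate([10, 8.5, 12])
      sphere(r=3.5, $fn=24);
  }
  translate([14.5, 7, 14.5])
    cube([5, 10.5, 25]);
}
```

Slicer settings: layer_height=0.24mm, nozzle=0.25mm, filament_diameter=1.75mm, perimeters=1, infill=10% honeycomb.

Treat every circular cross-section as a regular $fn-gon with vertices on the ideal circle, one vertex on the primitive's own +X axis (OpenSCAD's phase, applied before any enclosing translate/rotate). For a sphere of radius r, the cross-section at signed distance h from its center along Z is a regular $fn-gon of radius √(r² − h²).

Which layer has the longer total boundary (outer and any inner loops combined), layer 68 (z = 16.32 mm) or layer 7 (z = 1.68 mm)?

Layer 68 (z = 16.32): the cube is not intersected at this z (z outside [0, 15.5]); the 25×18 cube at (-2.5, 3) contributes its full rectangle (perimeter 86.00 mm); the sphere at (3.5, 10) is absent (|z−center|=7.320 > r=7); the sphere at (10, 8.5) is absent (|z−center|=4.320 > r=3.5); Merging all regions: only the 25×18 cube at (-2.5, 3) is present, so the union is just that shape — boundary = 86.00 mm; the cube at (14.5, 7) (footprint 5×10.5) is included at this height (perimeter 31.00 mm); Merging all regions: the 5×10.5 cube at (14.5, 7) lies entirely inside that combined region, so the union is just that combined region — boundary = 86.00 mm. So its perimeter = 86.00 mm. Layer 7 (z = 1.68): the cube (footprint 24.5×23) is included at this height (perimeter 95.00 mm); the cube at (-2.5, 3) is not intersected at this z (z outside [8.5, 30]); the sphere at (3.5, 10) is not intersected at this z (|z−center|=7.320 > r=7); the sphere at (10, 8.5) does not reach this height (|z−center|=10.320 > r=3.5); Merging all regions: only the 24.5×23 cube is present, so the union is just that shape — boundary = 95.00 mm; the cube at (14.5, 7) is not intersected at this z (z outside [14.5, 39.5]); Taking the union: only that combined region is present, so the union is just that shape — boundary = 95.00 mm. So its perimeter = 95.00 mm. Layer 7 is larger (95.00 vs 86.00 mm).

layer 7 (z = 1.68 mm)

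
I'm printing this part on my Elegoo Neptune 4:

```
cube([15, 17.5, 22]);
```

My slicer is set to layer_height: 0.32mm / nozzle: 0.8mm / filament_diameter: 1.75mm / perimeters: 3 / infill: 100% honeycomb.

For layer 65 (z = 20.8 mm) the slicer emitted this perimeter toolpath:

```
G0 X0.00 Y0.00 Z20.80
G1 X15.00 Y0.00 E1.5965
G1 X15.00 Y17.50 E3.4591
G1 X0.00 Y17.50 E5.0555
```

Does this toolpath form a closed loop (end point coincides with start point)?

Start point (G0): (0.00, 0.00). End point (last G1): the path does not return to the start — open.

no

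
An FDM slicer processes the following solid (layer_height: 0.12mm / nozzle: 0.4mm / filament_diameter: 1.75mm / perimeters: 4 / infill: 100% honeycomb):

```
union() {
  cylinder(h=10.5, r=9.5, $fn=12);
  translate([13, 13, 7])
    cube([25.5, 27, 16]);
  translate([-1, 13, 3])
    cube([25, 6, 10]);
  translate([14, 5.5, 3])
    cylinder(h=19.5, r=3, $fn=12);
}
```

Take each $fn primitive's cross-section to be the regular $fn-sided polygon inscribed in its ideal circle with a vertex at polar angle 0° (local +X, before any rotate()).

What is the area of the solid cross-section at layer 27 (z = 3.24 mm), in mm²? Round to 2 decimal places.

447.75 mm²

At z = 3.24 mm: the r=9.5 cylinder contributes a regular 12-gon of circumradius 9.5 (area = (12/2)·9.500²·sin(360°/12) = 270.75 mm²); the cube at (13, 13) does not reach this height (z outside [7, 23]); the cube at (-1, 13) is present — its section is the full 25×6 rectangle (area 150.00 mm²); the cylinder at (14, 5.5): section is a regular 12-gon, circumradius r=3 (area = (12/2)·3.000²·sin(360°/12) = 27.00 mm²); Combining (union): the 3 present regions are separate (no shared area or edge), so areas and boundary lengths simply add and each stays a separate island — area = 447.75 mm². Overall, the cross-section has 3 separate islands. Net area = 447.75 mm².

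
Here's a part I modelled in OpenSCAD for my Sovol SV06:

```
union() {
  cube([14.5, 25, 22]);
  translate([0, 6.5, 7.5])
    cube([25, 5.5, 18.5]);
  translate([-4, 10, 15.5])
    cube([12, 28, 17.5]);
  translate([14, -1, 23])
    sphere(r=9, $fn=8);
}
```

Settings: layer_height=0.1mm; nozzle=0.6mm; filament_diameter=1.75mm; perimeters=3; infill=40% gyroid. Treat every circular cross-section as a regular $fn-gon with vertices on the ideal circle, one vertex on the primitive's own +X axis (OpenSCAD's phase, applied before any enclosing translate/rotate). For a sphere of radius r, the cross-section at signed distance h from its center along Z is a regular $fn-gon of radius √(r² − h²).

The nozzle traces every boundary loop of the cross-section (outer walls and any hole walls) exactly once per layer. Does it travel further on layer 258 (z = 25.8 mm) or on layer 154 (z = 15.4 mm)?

layer 258 (z = 25.8 mm)

Layer 258 (z = 25.8): the cube is absent (z outside [0, 22]); the cube at (0, 6.5) (footprint 25×5.5) is included at this height (perimeter 61.00 mm); the cube at (-4, 10) is present — its section is the full 12×28 rectangle (perimeter 80.00 mm); the r=9 sphere at (14, -1) contributes a regular 8-gon of circumradius √(9²−2.8²) = 8.553 (perimeter = 2·8·8.553·sin(180°/8) = 52.37 mm); Merging all regions: the regions partially overlap (shared area 18.68 mm²), so the edge portions inside another operand are dropped and the merged outline is re-measured after clipping — boundary = 162.78 mm. So its perimeter = 162.78 mm. Layer 154 (z = 15.4): the cube (footprint 14.5×25) is included at this height (perimeter 79.00 mm); the cube at (0, 6.5) is present — its section is the full 25×5.5 rectangle (perimeter 61.00 mm); the cube at (-4, 10) is not intersected at this z (z outside [15.5, 33]); the sphere at (14, -1): section is a regular 8-gon, circumradius = √(r²−h²) = √(9²−7.6²) = 4.821 (perimeter = 2·8·4.821·sin(180°/8) = 29.52 mm); Merging all regions: the regions partially overlap (shared area 93.43 mm²), so the edge portions inside another operand are dropped and the merged outline is re-measured after clipping — boundary = 114.16 mm. So its perimeter = 114.16 mm. Layer 258 is larger (162.78 vs 114.16 mm).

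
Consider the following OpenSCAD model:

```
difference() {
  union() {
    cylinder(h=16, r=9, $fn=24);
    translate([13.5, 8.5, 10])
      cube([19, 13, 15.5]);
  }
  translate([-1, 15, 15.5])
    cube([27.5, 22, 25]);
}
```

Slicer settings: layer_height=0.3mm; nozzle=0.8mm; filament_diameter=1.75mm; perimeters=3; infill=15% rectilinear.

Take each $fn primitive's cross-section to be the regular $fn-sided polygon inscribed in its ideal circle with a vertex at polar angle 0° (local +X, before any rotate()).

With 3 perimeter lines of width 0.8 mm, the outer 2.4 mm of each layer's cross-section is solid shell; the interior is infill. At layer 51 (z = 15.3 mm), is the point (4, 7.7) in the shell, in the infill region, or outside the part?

shell

At z = 15.3 mm: the cylinder: section is a regular 24-gon, circumradius r=9; the 19×13 cube at (13.5, 8.5) contributes its full rectangle; Merging all regions: the 2 present regions are separate (no shared area or edge), so areas and boundary lengths simply add and each stays a separate island — 2 connected regions; the cube at (-1, 15) is absent (z outside [15.5, 40.5]); After the difference (first − rest): none of the subtracted shapes is present at this height, so that combined region is unchanged — 2 connected regions. Overall, the cross-section has 2 separate islands. The nearest boundary edge runs (2.33, 8.69)→(4.50, 7.79); distance from the point to it = 0.28 mm. (Shell/infill is judged within the island containing the point — the largest one.) The point is inside the cross-section, 0.28 mm from the nearest boundary — within the 2.4 mm shell band (3 × 0.8).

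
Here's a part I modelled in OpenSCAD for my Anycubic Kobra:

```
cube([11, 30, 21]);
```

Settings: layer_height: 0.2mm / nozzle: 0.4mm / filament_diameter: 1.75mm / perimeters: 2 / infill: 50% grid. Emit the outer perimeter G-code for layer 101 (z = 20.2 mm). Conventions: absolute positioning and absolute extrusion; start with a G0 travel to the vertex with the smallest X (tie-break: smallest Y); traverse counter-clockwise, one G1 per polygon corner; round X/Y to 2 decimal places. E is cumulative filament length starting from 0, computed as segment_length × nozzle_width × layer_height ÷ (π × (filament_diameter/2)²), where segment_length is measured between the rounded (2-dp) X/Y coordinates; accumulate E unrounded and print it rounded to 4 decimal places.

G0 X0.00 Y0.00 Z20.20
G1 X11.00 Y0.00 E0.3659
G1 X11.00 Y30.00 E1.3637
G1 X0.00 Y30.00 E1.7295
G1 X0.00 Y0.00 E2.7273

At z = 20.2 mm: the cube is present — its section is the full 11×30 rectangle. The outline is a single polygon with 4 vertices. Extrusion per mm of travel: 0.4 × 0.2 / (π × 0.875²) = 0.033260. Accumulating E over each segment gives final E = 2.7273.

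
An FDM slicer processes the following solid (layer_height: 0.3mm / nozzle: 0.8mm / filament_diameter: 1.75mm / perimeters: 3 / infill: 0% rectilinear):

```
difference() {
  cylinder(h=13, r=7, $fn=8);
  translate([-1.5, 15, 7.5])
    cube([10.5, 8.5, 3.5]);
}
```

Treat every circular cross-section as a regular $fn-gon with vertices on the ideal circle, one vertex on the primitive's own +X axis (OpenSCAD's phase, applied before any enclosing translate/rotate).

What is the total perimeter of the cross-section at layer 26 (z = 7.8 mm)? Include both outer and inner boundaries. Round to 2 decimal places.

42.86 mm

At z = 7.8 mm: the cylinder: section is a regular 8-gon, circumradius r=7 (perimeter = 2·8·7.000·sin(180°/8) = 42.86 mm); the 10.5×8.5 cube at (-1.5, 15) contributes its full rectangle (perimeter 38.00 mm); Taking the first minus the rest: starting from the r=7 cylinder, the 10.5×8.5 cube at (-1.5, 15) misses the remaining region (no effect) — boundary = 42.86 mm. Overall, the cross-section is a single solid region. Total boundary length (outer) = 42.86 mm.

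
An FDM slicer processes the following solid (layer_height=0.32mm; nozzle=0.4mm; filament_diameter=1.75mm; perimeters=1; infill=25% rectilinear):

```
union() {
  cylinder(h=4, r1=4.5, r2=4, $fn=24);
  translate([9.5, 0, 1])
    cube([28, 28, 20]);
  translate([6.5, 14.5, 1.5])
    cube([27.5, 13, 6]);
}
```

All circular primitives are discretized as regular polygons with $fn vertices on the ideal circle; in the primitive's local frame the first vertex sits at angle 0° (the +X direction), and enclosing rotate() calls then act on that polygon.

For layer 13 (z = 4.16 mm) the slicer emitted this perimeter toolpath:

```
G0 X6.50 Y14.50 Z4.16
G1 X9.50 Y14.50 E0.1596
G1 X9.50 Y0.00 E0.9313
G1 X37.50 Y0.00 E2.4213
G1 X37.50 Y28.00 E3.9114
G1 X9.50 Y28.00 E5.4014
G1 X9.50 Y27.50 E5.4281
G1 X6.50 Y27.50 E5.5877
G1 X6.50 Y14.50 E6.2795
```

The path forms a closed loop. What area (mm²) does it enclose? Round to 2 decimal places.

Apply the shoelace formula to the sequence of (X, Y) vertices; enclosed area = 823.00 mm².

823.00 mm²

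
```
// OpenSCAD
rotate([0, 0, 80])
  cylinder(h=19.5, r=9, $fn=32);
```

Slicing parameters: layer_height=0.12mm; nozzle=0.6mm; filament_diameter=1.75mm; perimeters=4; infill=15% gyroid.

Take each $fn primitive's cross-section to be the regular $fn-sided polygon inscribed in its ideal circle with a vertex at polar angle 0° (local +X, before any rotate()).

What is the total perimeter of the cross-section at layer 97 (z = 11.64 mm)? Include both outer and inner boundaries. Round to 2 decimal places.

At z = 11.64 mm: the r=9 cylinder gives a regular 32-gon of circumradius 9 (constant along its height) (perimeter = 2·32·9.000·sin(180°/32) = 56.46 mm); (rotated 80° about Z; rotation is an isometry so areas/perimeters/island counts are preserved). Overall, the cross-section is a single solid region. Total boundary length (outer) = 56.46 mm.

56.46 mm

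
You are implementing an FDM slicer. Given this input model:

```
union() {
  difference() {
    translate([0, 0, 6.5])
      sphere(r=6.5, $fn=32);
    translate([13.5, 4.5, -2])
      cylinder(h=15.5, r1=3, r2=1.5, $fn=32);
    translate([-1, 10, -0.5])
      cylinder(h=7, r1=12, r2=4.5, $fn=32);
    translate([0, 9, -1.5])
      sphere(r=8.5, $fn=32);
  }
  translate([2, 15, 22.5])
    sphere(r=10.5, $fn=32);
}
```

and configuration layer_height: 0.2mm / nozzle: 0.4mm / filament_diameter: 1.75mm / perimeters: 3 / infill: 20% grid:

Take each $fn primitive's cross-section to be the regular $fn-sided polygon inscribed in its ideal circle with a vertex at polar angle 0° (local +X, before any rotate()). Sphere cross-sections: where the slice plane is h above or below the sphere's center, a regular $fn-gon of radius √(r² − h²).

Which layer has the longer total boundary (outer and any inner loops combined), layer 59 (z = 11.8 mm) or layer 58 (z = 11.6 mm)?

Layer 59 (z = 11.8): the sphere: section is a regular 32-gon, circumradius = √(r²−h²) = √(6.5²−5.3²) = 3.763 (perimeter = 2·32·3.763·sin(180°/32) = 23.61 mm); the cone at (13.5, 4.5): at t=0.890 of its height the radius interpolates to r₁+(r₂−r₁)t = 1.665, giving a regular 32-gon of that circumradius (perimeter = 2·32·1.665·sin(180°/32) = 10.44 mm); the cone at (-1, 10) is not intersected at this z (z outside [-0.5, 6.5]); the sphere at (0, 9) is absent (|z−center|=13.300 > r=8.5); Taking the first minus the rest: starting from the r=6.5 sphere, the cone at (13.5, 4.5) misses the remaining region (no effect) — boundary = 23.61 mm; the sphere at (2, 15) does not reach this height (|z−center|=10.700 > r=10.5); Combining (union): only that combined region is present, so the union is just that shape — boundary = 23.61 mm. So its perimeter = 23.61 mm. Layer 58 (z = 11.6): the r=6.5 sphere slices to a regular 32-gon of circumradius 4.030 (√(r²−h²) with h=5.1 from center) (perimeter = 2·32·4.030·sin(180°/32) = 25.28 mm); the cone at (13.5, 4.5): at t=0.877 of its height the radius interpolates to r₁+(r₂−r₁)t = 1.684, giving a regular 32-gon of that circumradius (perimeter = 2·32·1.684·sin(180°/32) = 10.56 mm); the cone at (-1, 10) is absent (z outside [-0.5, 6.5]); the sphere at (0, 9) does not reach this height (|z−center|=13.100 > r=8.5); After the difference (first − rest): starting from the r=6.5 sphere, the cone at (13.5, 4.5) misses the remaining region (no effect) — boundary = 25.28 mm; the sphere at (2, 15) does not reach this height (|z−center|=10.900 > r=10.5); Taking the union: only the result so far is present, so the union is just that shape — boundary = 25.28 mm. So its perimeter = 25.28 mm. Layer 58 is larger (25.28 vs 23.61 mm).

layer 58 (z = 11.6 mm)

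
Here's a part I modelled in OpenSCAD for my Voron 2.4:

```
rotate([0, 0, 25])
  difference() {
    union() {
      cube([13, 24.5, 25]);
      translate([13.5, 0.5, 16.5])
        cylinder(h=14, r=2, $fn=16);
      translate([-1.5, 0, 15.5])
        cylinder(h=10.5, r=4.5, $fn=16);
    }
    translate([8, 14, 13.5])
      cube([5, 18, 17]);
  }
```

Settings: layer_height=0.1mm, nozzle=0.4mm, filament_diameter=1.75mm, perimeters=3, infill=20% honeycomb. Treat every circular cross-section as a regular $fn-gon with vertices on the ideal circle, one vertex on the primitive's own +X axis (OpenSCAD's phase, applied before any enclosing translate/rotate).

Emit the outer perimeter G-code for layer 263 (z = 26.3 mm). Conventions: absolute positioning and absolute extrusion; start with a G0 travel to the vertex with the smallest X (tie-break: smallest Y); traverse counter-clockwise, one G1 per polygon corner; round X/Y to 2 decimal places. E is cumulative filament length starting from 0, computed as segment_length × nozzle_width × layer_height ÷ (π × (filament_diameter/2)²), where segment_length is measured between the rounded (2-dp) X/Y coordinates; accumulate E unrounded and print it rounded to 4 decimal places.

G0 X10.03 Y6.07 Z26.30
G1 X10.21 Y5.31 E0.0130
G1 X10.67 Y4.68 E0.0260
G1 X11.34 Y4.28 E0.0389
G1 X12.11 Y4.16 E0.0519
G1 X12.87 Y4.35 E0.0649
G1 X13.50 Y4.81 E0.0779
G1 X13.90 Y5.47 E0.0907
G1 X14.02 Y6.25 E0.1039
G1 X13.84 Y7.00 E0.1167
G1 X13.38 Y7.63 E0.1297
G1 X12.71 Y8.04 E0.1427
G1 X11.94 Y8.16 E0.1557
G1 X11.18 Y7.97 E0.1687
G1 X10.55 Y7.51 E0.1817
G1 X10.14 Y6.84 E0.1947
G1 X10.03 Y6.07 E0.2077

At z = 26.3 mm: the cube is not intersected at this z (z outside [0, 25]); the r=2 cylinder at (13.5, 0.5) contributes a regular 16-gon of circumradius 2; the cylinder at (-1.5, 0) is absent (z outside [15.5, 26]); Taking the union: only the r=2 cylinder at (13.5, 0.5) is present, so the union is just that shape — 1 connected region; the 5×18 cube at (8, 14) contributes its full rectangle; Taking the first minus the rest: starting from the result so far, the 5×18 cube at (8, 14) misses the remaining region (no effect) — 1 connected region; (whole slice rotated 25° about Z — lengths, areas and connectivity unchanged). The outline is a single polygon with 16 vertices. Extrusion per mm of travel: 0.4 × 0.1 / (π × 0.875²) = 0.016630. Accumulating E over each segment gives final E = 0.2077.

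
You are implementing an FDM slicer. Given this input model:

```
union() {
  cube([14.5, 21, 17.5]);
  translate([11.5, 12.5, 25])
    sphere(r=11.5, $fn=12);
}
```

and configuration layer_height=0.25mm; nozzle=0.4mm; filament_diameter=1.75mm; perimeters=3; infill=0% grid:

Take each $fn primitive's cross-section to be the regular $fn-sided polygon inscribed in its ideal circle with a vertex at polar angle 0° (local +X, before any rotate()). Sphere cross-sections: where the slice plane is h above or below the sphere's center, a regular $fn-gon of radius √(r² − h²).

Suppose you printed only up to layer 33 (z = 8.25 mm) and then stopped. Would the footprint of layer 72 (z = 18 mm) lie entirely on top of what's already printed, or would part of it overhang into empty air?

part overhangs

Compare the two slices. At z = 8.25: the cube (footprint 14.5×21) is included at this height (area 304.50 mm²); the sphere at (11.5, 12.5) is absent (|z−center|=16.750 > r=11.5); Taking the union: only the 14.5×21 cube is present, so the union is just that shape — area = 304.50 mm². At z = 18: the cube is absent (z outside [0, 17.5]); the sphere at (11.5, 12.5): section is a regular 12-gon, circumradius = √(r²−h²) = √(11.5²−7²) = 9.124 (area = (12/2)·9.124²·sin(360°/12) = 249.75 mm²); Taking the union: only the r=11.5 sphere at (11.5, 12.5) is present, so the union is just that shape — area = 249.75 mm². Checking containment: at z = 18 the cross-section extends beyond the z = 8.25 cross-section by about 74.00 mm².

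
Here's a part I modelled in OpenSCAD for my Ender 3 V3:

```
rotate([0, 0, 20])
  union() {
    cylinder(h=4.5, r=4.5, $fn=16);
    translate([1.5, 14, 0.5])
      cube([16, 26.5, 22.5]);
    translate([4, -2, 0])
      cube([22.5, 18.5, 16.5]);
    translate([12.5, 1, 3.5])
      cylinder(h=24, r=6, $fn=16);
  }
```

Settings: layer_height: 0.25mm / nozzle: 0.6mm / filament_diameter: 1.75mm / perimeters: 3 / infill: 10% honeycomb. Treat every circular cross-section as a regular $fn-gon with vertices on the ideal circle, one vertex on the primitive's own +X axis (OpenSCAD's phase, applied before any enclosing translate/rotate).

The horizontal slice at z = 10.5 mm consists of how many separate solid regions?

1

At z = 10.5 mm: the cylinder does not reach this height (z outside [0, 4.5]); the cube at (1.5, 14) is present — its section is the full 16×26.5 rectangle; the cube at (4, -2) (footprint 22.5×18.5) is included at this height; the r=6 cylinder at (12.5, 1) contributes a regular 16-gon of circumradius 6; Combining (union): the regions partially overlap (shared area 122.83 mm²), so overlapping operands fuse into one piece — 1 connected region; (rotated 20° about Z; rotation is an isometry so areas/perimeters/island counts are preserved). The result has 1 disconnected region.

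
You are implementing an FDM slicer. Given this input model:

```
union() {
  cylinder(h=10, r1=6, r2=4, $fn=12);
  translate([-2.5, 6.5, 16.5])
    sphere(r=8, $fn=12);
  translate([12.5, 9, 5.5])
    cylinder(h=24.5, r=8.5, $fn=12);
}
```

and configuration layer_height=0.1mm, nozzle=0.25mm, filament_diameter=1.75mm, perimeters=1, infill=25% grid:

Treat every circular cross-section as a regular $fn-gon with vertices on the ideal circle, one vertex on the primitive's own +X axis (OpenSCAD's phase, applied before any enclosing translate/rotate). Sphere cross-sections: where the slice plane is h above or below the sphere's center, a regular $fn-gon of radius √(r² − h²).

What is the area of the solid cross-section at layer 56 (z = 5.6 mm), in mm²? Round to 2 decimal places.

At z = 5.6 mm: the cone: at t=0.560 of its height the radius interpolates to r₁+(r₂−r₁)t = 4.880, giving a regular 12-gon of that circumradius (area = (12/2)·4.880²·sin(360°/12) = 71.44 mm²); the sphere at (-2.5, 6.5) is not intersected at this z (|z−center|=10.900 > r=8); the r=8.5 cylinder at (12.5, 9) contributes a regular 12-gon of circumradius 8.5 (area = (12/2)·8.500²·sin(360°/12) = 216.75 mm²); Merging all regions: the 2 present regions are separate (no shared area or edge), so areas and boundary lengths simply add and each stays a separate island — area = 288.19 mm². Overall, the cross-section has 2 separate islands. Net area = 288.19 mm².

288.19 mm²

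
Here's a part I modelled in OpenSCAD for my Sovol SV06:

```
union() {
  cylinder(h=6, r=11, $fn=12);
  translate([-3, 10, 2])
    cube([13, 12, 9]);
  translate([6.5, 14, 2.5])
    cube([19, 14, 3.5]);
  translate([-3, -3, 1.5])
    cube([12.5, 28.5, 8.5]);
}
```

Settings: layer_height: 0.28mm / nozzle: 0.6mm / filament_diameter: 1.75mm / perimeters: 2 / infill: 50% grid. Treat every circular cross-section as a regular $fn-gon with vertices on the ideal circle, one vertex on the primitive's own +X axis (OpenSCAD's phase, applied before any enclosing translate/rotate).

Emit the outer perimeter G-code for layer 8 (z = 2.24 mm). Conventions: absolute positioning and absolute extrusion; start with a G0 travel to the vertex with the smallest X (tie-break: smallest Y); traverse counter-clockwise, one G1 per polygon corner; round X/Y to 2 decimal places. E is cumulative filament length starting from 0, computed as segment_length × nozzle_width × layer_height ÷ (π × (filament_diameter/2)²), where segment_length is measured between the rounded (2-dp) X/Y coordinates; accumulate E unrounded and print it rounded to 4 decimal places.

G0 X-11.00 Y0.00 Z2.24
G1 X-9.53 Y-5.50 E0.3976
G1 X-5.50 Y-9.53 E0.7957
G1 X0.00 Y-11.00 E1.1934
G1 X5.50 Y-9.53 E1.5910
G1 X9.53 Y-5.50 E1.9891
G1 X11.00 Y0.00 E2.3867
G1 X9.53 Y5.50 E2.7843
G1 X9.50 Y5.53 E2.7873
G1 X9.50 Y10.00 E3.0995
G1 X10.00 Y10.00 E3.1344
G1 X10.00 Y22.00 E3.9726
G1 X9.50 Y22.00 E4.0075
G1 X9.50 Y25.50 E4.2520
G1 X-3.00 Y25.50 E5.1251
G1 X-3.00 Y10.20 E6.1937
G1 X-5.50 Y9.53 E6.3745
G1 X-9.53 Y5.50 E6.7726
G1 X-11.00 Y0.00 E7.1702

At z = 2.24 mm: the r=11 cylinder gives a regular 12-gon of circumradius 11 (constant along its height); the 13×12 cube at (-3, 10) contributes its full rectangle; the cube at (6.5, 14) does not reach this height (z outside [2.5, 6]); the cube at (-3, -3) (footprint 12.5×28.5) is included at this height; Merging all regions: the regions partially overlap (shared area 305.85 mm²), so overlapping operands fuse into one piece — 1 connected region. The outline is a single polygon with 18 vertices. Extrusion per mm of travel: 0.6 × 0.28 / (π × 0.875²) = 0.069846. Accumulating E over each segment gives final E = 7.1702.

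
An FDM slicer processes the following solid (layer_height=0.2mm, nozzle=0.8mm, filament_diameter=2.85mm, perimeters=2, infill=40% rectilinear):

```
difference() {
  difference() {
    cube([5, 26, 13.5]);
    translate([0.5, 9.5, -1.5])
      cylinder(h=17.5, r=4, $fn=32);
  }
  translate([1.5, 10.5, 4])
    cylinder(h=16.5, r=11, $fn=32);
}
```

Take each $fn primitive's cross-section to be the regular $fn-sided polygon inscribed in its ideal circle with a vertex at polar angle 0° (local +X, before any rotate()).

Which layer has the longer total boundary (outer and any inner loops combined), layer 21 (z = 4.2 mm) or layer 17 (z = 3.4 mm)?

Layer 21 (z = 4.2): the cube is present — its section is the full 5×26 rectangle (perimeter 62.00 mm); the r=4 cylinder at (0.5, 9.5) gives a regular 32-gon of circumradius 4 (constant along its height) (perimeter = 2·32·4.000·sin(180°/32) = 25.09 mm); Subtracting the remaining from the first: starting from the 5×26 cube, the r=4 cylinder at (0.5, 9.5) partially overlaps it — only the 28.95 mm² overlap (of its 49.94 mm²) is removed, clipping the outline — boundary = 67.65 mm; the cylinder at (1.5, 10.5): section is a regular 32-gon, circumradius r=11 (perimeter = 2·32·11.000·sin(180°/32) = 69.00 mm); Subtracting the remaining from the first: starting from that combined region, the r=11 cylinder at (1.5, 10.5) partially overlaps it — only the 77.63 mm² overlap (of its 377.69 mm²) is removed, clipping the outline — boundary = 20.79 mm. So its perimeter = 20.79 mm. Layer 17 (z = 3.4): the cube (footprint 5×26) is included at this height (perimeter 62.00 mm); the r=4 cylinder at (0.5, 9.5) gives a regular 32-gon of circumradius 4 (constant along its height) (perimeter = 2·32·4.000·sin(180°/32) = 25.09 mm); After the difference (first − rest): starting from the 5×26 cube, the r=4 cylinder at (0.5, 9.5) partially overlaps it — only the 28.95 mm² overlap (of its 49.94 mm²) is removed, clipping the outline — boundary = 67.65 mm; the cylinder at (1.5, 10.5) is not intersected at this z (z outside [4, 20.5]); Subtracting the remaining from the first: none of the subtracted shapes is present at this height, so that combined region is unchanged — boundary = 67.65 mm. So its perimeter = 67.65 mm. Layer 17 is larger (67.65 vs 20.79 mm).

layer 17 (z = 3.4 mm)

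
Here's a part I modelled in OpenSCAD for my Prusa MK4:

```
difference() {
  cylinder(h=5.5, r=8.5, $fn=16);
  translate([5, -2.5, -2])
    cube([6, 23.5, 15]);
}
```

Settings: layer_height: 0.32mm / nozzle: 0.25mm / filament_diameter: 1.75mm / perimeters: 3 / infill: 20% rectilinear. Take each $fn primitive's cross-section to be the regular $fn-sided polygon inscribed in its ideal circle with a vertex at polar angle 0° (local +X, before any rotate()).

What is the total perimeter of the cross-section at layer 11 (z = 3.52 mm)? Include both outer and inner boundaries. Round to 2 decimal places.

At z = 3.52 mm: the cylinder: section is a regular 16-gon, circumradius r=8.5 (perimeter = 2·16·8.500·sin(180°/16) = 53.06 mm); the cube at (5, -2.5) is present — its section is the full 6×23.5 rectangle (perimeter 59.00 mm); Taking the first minus the rest: starting from the r=8.5 cylinder, the 6×23.5 cube at (5, -2.5) partially overlaps it — only the 24.13 mm² overlap (of its 141.00 mm²) is removed, clipping the outline — boundary = 54.86 mm. Overall, the cross-section is a single solid region. Total boundary length (outer) = 54.86 mm.

54.86 mm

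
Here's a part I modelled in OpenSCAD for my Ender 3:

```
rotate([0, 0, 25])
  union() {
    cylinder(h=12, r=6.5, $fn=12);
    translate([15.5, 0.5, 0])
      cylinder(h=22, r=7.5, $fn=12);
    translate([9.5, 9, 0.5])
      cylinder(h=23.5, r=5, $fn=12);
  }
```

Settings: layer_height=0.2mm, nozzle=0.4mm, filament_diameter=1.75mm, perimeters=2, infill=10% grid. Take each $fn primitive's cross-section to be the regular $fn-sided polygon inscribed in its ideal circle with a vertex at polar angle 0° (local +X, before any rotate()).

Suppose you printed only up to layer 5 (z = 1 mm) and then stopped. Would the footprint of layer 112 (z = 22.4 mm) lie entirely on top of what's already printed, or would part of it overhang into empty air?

entirely on top

Compare the two slices. At z = 1: the cylinder: section is a regular 12-gon, circumradius r=6.5 (area = (12/2)·6.500²·sin(360°/12) = 126.75 mm²); the cylinder at (15.5, 0.5): section is a regular 12-gon, circumradius r=7.5 (area = (12/2)·7.500²·sin(360°/12) = 168.75 mm²); the r=5 cylinder at (9.5, 9) contributes a regular 12-gon of circumradius 5 (area = (12/2)·5.000²·sin(360°/12) = 75.00 mm²); Combining (union): the regions partially overlap — summed areas 370.50 mm² minus the doubly-counted overlap 7.66 mm² gives 362.84 mm² — area = 362.84 mm²; (rotated 25° about Z; rotation is an isometry so areas/perimeters/island counts are preserved). At z = 22.4: the cylinder is absent (z outside [0, 12]); the cylinder at (15.5, 0.5) is not intersected at this z (z outside [0, 22]); the r=5 cylinder at (9.5, 9) gives a regular 12-gon of circumradius 5 (constant along its height) (area = (12/2)·5.000²·sin(360°/12) = 75.00 mm²); Combining (union): only the r=5 cylinder at (9.5, 9) is present, so the union is just that shape — area = 75.00 mm²; (rotated 25° about Z; rotation is an isometry so areas/perimeters/island counts are preserved). Checking containment: the cross-section at z = 22.4 is a subset of the cross-section at z = 1.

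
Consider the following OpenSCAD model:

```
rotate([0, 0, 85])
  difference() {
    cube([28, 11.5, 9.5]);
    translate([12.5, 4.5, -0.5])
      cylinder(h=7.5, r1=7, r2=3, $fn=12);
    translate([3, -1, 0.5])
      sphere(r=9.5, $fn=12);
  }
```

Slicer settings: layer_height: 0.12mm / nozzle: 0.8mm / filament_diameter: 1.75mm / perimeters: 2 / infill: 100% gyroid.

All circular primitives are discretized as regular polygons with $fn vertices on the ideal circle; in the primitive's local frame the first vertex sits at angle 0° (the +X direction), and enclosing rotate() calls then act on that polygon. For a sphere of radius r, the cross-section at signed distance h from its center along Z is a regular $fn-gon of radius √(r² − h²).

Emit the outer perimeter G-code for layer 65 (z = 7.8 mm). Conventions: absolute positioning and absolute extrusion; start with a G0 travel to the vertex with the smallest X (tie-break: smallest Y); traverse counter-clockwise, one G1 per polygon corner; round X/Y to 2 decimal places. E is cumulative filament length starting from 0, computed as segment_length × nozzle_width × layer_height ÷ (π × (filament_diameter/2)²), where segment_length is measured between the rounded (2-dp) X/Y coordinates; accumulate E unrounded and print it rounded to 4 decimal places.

At z = 7.8 mm: the cube (footprint 28×11.5) is included at this height; the cone at (12.5, 4.5) is absent (z outside [-0.5, 7]); the r=9.5 sphere at (3, -1) slices to a regular 12-gon of circumradius 6.079 (√(r²−h²) with h=7.3 from center); Subtracting the remaining from the first: starting from the 28×11.5 cube, the r=9.5 sphere at (3, -1) partially overlaps it — only the 35.81 mm² overlap (of its 110.88 mm²) is removed, clipping the outline — 1 connected region; (whole slice rotated 85° about Z — lengths, areas and connectivity unchanged). The outline is a single polygon with 8 vertices. Extrusion per mm of travel: 0.8 × 0.12 / (π × 0.875²) = 0.039912. Accumulating E over each segment gives final E = 3.0907.

G0 X-11.46 Y1.00 Z7.80
G1 X-4.26 Y0.37 E0.2885
G1 X-4.80 Y3.43 E0.4125
G1 X-3.72 Y6.39 E0.5382
G1 X-1.31 Y8.41 E0.6637
G1 X0.77 Y8.78 E0.7481
G1 X2.44 Y27.89 E1.5137
G1 X-9.02 Y28.90 E1.9729
G1 X-11.46 Y1.00 E3.0907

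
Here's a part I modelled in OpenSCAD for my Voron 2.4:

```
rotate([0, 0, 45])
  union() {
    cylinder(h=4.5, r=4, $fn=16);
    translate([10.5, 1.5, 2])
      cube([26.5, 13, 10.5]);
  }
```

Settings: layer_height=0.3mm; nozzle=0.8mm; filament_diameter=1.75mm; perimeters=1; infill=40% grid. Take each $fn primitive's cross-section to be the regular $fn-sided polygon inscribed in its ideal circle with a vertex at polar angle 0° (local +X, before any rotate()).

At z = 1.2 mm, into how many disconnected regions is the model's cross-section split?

At z = 1.2 mm: the r=4 cylinder contributes a regular 16-gon of circumradius 4; the cube at (10.5, 1.5) is not intersected at this z (z outside [2, 12.5]); Merging all regions: only the r=4 cylinder is present, so the union is just that shape — 1 connected region; (rotated 45° about Z; rotation is an isometry so areas/perimeters/island counts are preserved). The result has 1 disconnected region.

1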